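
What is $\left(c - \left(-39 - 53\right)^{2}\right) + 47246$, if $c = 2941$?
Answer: $41723$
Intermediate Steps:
$\left(c - \left(-39 - 53\right)^{2}\right) + 47246 = \left(2941 - \left(-39 - 53\right)^{2}\right) + 47246 = \left(2941 - \left(-92\right)^{2}\right) + 47246 = \left(2941 - 8464\right) + 47246 = -5523 + 47246 = 41723$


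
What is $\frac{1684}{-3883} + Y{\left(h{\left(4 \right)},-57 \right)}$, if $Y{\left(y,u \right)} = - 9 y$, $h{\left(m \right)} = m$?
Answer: $- \frac{141472}{3883} \approx -36.434$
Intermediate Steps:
$\frac{1684}{-3883} + Y{\left(h{\left(4 \right)},-57 \right)} = \frac{1684}{-3883} - 36 = 1684 \left(- \frac{1}{3883}\right) - 36 = - \frac{1684}{3883} - 36 = - \frac{141472}{3883}$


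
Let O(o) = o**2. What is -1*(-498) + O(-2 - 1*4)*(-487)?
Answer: -17034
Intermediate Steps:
-1*(-498) + O(-2 - 1*4)*(-487) = -1*(-498) + (-2 - 1*4)**2*(-487) = 498 + (-2 - 4)**2*(-487) = 498 + (-6)**2*(-487) = 498 + 36*(-487) = 498 - 17532 = -17034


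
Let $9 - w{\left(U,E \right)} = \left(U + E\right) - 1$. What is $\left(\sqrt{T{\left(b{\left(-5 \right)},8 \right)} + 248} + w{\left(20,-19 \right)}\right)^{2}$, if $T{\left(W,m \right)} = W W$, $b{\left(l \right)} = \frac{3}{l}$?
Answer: $\frac{\left(45 + \sqrt{6209}\right)^{2}}{25} \approx 613.03$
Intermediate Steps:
$w{\left(U,E \right)} = 10 - E - U$ ($w{\left(U,E \right)} = 9 - \left(\left(U + E\right) - 1\right) = 9 - \left(\left(E + U\right) - 1\right) = 9 - \left(-1 + E + U\right) = 10 - E - U$)
$T{\left(W,m \right)} = W^{2}$
$\left(\sqrt{T{\left(b{\left(-5 \right)},8 \right)} + 248} + w{\left(20,-19 \right)}\right)^{2} = \left(\sqrt{\left(\frac{3}{-5}\right)^{2} + 248} - -9\right)^{2} = \left(\sqrt{\left(3 \left(- \frac{1}{5}\right)\right)^{2} + 248} + \left(10 + 19 - 20\right)\right)^{2} = \left(\sqrt{\left(- \frac{3}{5}\right)^{2} + 248} + 9\right)^{2} = \left(\sqrt{\frac{9}{25} + 248} + 9\right)^{2} = \left(\sqrt{\frac{6209}{25}} + 9\right)^{2} = \left(\frac{\sqrt{6209}}{5} + 9\right)^{2} = \left(9 + \frac{\sqrt{6209}}{5}\right)^{2}$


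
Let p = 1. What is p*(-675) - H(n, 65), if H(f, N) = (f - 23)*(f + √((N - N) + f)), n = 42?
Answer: -1473 - 19*√42 ≈ -1596.1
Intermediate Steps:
H(f, N) = (-23 + f)*(f + √f) (H(f, N) = (-23 + f)*(f + √(0 + f)) = (-23 + f)*(f + √f))
p*(-675) - H(n, 65) = 1*(-675) - (42² + 42^(3/2) - 23*42 - 23*√42) = -675 - (1764 + 42*√42 - 966 - 23*√42) = -675 - (798 + 19*√42) = -675 + (-798 - 19*√42) = -1473 - 19*√42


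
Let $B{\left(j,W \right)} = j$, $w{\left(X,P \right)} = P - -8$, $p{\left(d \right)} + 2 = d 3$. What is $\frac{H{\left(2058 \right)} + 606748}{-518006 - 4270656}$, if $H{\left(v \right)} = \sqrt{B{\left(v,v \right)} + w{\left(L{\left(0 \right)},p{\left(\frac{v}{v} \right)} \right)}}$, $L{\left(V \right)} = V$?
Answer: $- \frac{303374}{2394331} - \frac{\sqrt{2067}}{4788662} \approx -0.12671$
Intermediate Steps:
$p{\left(d \right)} = -2 + 3 d$ ($p{\left(d \right)} = -2 + d 3 = -2 + 3 d$)
$w{\left(X,P \right)} = 8 + P$ ($w{\left(X,P \right)} = P + 8 = 8 + P$)
$H{\left(v \right)} = \sqrt{9 + v}$ ($H{\left(v \right)} = \sqrt{v + \left(8 - \left(2 - 3 \frac{v}{v}\right)\right)} = \sqrt{v + \left(8 + \left(-2 + 3 \cdot 1\right)\right)} = \sqrt{v + \left(8 + \left(-2 + 3\right)\right)} = \sqrt{v + \left(8 + 1\right)} = \sqrt{v + 9} = \sqrt{9 + v}$)
$\frac{H{\left(2058 \right)} + 606748}{-518006 - 4270656} = \frac{\sqrt{9 + 2058} + 606748}{-518006 - 4270656} = \frac{\sqrt{2067} + 606748}{-4788662} = \left(606748 + \sqrt{2067}\right) \left(- \frac{1}{4788662}\right) = - \frac{303374}{2394331} - \frac{\sqrt{2067}}{4788662}$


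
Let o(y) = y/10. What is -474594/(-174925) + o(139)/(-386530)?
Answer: 14675390989/5409100820 ≈ 2.7131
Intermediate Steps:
o(y) = y/10 (o(y) = y*(1/10) = y/10)
-474594/(-174925) + o(139)/(-386530) = -474594/(-174925) + ((1/10)*139)/(-386530) = -474594*(-1/174925) + (139/10)*(-1/386530) = 474594/174925 - 139/3865300 = 14675390989/5409100820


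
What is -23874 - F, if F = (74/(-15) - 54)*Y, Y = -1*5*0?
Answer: -23874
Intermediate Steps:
Y = 0 (Y = -5*0 = 0)
F = 0 (F = (74/(-15) - 54)*0 = (74*(-1/15) - 54)*0 = (-74/15 - 54)*0 = -884/15*0 = 0)
-23874 - F = -23874 - 1*0 = -23874 + 0 = -23874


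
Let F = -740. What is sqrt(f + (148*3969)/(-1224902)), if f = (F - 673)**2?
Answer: 9*sqrt(3850789124723)/12499 ≈ 1413.0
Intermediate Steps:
f = 1996569 (f = (-740 - 673)**2 = (-1413)**2 = 1996569)
sqrt(f + (148*3969)/(-1224902)) = sqrt(1996569 + (148*3969)/(-1224902)) = sqrt(1996569 + 587412*(-1/1224902)) = sqrt(1996569 - 5994/12499) = sqrt(24955109937/12499) = 9*sqrt(3850789124723)/12499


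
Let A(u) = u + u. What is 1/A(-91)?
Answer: -1/182 ≈ -0.0054945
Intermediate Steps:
A(u) = 2*u
1/A(-91) = 1/(2*(-91)) = 1/(-182) = -1/182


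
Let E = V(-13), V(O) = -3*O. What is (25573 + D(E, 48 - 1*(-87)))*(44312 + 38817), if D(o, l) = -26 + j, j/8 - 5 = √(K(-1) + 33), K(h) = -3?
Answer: 2127021723 + 665032*√30 ≈ 2.1307e+9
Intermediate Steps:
j = 40 + 8*√30 (j = 40 + 8*√(-3 + 33) = 40 + 8*√30 ≈ 83.818)
E = 39 (E = -3*(-13) = 39)
D(o, l) = 14 + 8*√30 (D(o, l) = -26 + (40 + 8*√30) = 14 + 8*√30)
(25573 + D(E, 48 - 1*(-87)))*(44312 + 38817) = (25573 + (14 + 8*√30))*(44312 + 38817) = (25587 + 8*√30)*83129 = 2127021723 + 665032*√30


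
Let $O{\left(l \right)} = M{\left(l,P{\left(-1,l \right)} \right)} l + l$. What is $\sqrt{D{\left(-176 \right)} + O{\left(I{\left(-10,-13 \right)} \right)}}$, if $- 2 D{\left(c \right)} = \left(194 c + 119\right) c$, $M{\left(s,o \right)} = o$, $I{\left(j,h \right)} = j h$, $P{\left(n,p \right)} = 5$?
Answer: $2 i \sqrt{748355} \approx 1730.2 i$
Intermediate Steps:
$I{\left(j,h \right)} = h j$
$O{\left(l \right)} = 6 l$ ($O{\left(l \right)} = 5 l + l = 6 l$)
$D{\left(c \right)} = - \frac{c \left(119 + 194 c\right)}{2}$ ($D{\left(c \right)} = - \frac{\left(194 c + 119\right) c}{2} = - \frac{\left(119 + 194 c\right) c}{2} = - \frac{c \left(119 + 194 c\right)}{2}$)
$\sqrt{D{\left(-176 \right)} + O{\left(I{\left(-10,-13 \right)} \right)}} = \sqrt{\left(- \frac{1}{2}\right) \left(-176\right) \left(119 + 194 \left(-176\right)\right) + 6 \left(\left(-13\right) \left(-10\right)\right)} = \sqrt{\left(- \frac{1}{2}\right) \left(-176\right) \left(119 - 34144\right) + 6 \cdot 130} = \sqrt{\left(- \frac{1}{2}\right) \left(-176\right) \left(-34025\right) + 780} = \sqrt{-2994200 + 780} = \sqrt{-2993420} = 2 i \sqrt{748355}$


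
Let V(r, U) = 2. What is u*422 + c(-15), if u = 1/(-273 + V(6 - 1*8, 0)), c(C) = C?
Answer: -4487/271 ≈ -16.557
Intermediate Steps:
u = -1/271 (u = 1/(-273 + 2) = 1/(-271) = -1/271 ≈ -0.0036900)
u*422 + c(-15) = -1/271*422 - 15 = -422/271 - 15 = -4487/271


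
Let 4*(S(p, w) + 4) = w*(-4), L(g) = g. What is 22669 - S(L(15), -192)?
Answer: 22481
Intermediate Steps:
S(p, w) = -4 - w (S(p, w) = -4 + (w*(-4))/4 = -4 + (-4*w)/4 = -4 - w)
22669 - S(L(15), -192) = 22669 - (-4 - 1*(-192)) = 22669 - (-4 + 192) = 22669 - 1*188 = 22669 - 188 = 22481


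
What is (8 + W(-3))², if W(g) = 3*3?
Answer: 289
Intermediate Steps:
W(g) = 9
(8 + W(-3))² = (8 + 9)² = 17² = 289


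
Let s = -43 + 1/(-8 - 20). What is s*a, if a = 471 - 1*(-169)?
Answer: -192800/7 ≈ -27543.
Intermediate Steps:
a = 640 (a = 471 + 169 = 640)
s = -1205/28 (s = -43 + 1/(-28) = -43 - 1/28 = -1205/28 ≈ -43.036)
s*a = -1205/28*640 = -192800/7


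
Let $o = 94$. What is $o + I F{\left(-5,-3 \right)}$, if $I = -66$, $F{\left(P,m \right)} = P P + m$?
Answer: $-1358$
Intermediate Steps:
$F{\left(P,m \right)} = m + P^{2}$ ($F{\left(P,m \right)} = P^{2} + m = m + P^{2}$)
$o + I F{\left(-5,-3 \right)} = 94 - 66 \left(-3 + \left(-5\right)^{2}\right) = 94 - 66 \left(-3 + 25\right) = 94 - 1452 = -1358$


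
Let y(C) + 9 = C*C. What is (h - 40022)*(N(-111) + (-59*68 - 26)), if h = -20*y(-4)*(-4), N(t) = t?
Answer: 163727838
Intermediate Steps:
y(C) = -9 + C² (y(C) = -9 + C*C = -9 + C²)
h = 560 (h = -20*(-9 + (-4)²)*(-4) = -20*(-9 + 16)*(-4) = -20*7*(-4) = -140*(-4) = 560)
(h - 40022)*(N(-111) + (-59*68 - 26)) = (560 - 40022)*(-111 + (-59*68 - 26)) = -39462*(-111 + (-4012 - 26)) = -39462*(-111 - 4038) = -39462*(-4149) = 163727838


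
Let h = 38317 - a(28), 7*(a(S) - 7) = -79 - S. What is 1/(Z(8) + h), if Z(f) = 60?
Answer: 7/268697 ≈ 2.6052e-5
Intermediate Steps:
a(S) = -30/7 - S/7 (a(S) = 7 + (-79 - S)/7 = 7 + (-79/7 - S/7) = -30/7 - S/7)
h = 268277/7 (h = 38317 - (-30/7 - ⅐*28) = 38317 - (-30/7 - 4) = 38317 - 1*(-58/7) = 38317 + 58/7 = 268277/7 ≈ 38325.)
1/(Z(8) + h) = 1/(60 + 268277/7) = 1/(268697/7) = 7/268697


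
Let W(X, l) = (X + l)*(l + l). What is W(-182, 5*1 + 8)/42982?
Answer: -2197/21491 ≈ -0.10223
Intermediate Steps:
W(X, l) = 2*l*(X + l) (W(X, l) = (X + l)*(2*l) = 2*l*(X + l))
W(-182, 5*1 + 8)/42982 = (2*(5*1 + 8)*(-182 + (5*1 + 8)))/42982 = (2*(5 + 8)*(-182 + (5 + 8)))*(1/42982) = (2*13*(-182 + 13))*(1/42982) = (2*13*(-169))*(1/42982) = -4394*1/42982 = -2197/21491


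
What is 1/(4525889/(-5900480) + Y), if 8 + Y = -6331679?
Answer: -5900480/37359997035649 ≈ -1.5794e-7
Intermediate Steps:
Y = -6331687 (Y = -8 - 6331679 = -6331687)
1/(4525889/(-5900480) + Y) = 1/(4525889/(-5900480) - 6331687) = 1/(4525889*(-1/5900480) - 6331687) = 1/(-4525889/5900480 - 6331687) = 1/(-37359997035649/5900480) = -5900480/37359997035649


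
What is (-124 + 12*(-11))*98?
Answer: -25088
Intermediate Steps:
(-124 + 12*(-11))*98 = (-124 - 132)*98 = -256*98 = -25088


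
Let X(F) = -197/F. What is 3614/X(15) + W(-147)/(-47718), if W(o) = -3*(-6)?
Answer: -143710907/522247 ≈ -275.18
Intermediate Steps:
W(o) = 18
3614/X(15) + W(-147)/(-47718) = 3614/((-197/15)) + 18/(-47718) = 3614/((-197*1/15)) + 18*(-1/47718) = 3614/(-197/15) - 1/2651 = 3614*(-15/197) - 1/2651 = -54210/197 - 1/2651 = -143710907/522247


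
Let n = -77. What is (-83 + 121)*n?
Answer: -2926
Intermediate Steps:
(-83 + 121)*n = (-83 + 121)*(-77) = 38*(-77) = -2926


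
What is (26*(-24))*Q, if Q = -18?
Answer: 11232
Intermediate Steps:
(26*(-24))*Q = (26*(-24))*(-18) = -624*(-18) = 11232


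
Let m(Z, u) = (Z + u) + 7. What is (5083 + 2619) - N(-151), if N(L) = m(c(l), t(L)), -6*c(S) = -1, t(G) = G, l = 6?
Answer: 47075/6 ≈ 7845.8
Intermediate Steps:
c(S) = 1/6 (c(S) = -1/6*(-1) = 1/6)
m(Z, u) = 7 + Z + u
N(L) = 43/6 + L (N(L) = 7 + 1/6 + L = 43/6 + L)
(5083 + 2619) - N(-151) = (5083 + 2619) - (43/6 - 151) = 7702 - 1*(-863/6) = 7702 + 863/6 = 47075/6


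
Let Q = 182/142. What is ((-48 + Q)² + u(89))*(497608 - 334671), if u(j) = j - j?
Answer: 1792712550193/5041 ≈ 3.5563e+8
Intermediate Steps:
Q = 91/71 (Q = 182*(1/142) = 91/71 ≈ 1.2817)
u(j) = 0
((-48 + Q)² + u(89))*(497608 - 334671) = ((-48 + 91/71)² + 0)*(497608 - 334671) = ((-3317/71)² + 0)*162937 = (11002489/5041 + 0)*162937 = (11002489/5041)*162937 = 1792712550193/5041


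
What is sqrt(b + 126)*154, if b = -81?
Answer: 462*sqrt(5) ≈ 1033.1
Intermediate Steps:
sqrt(b + 126)*154 = sqrt(-81 + 126)*154 = sqrt(45)*154 = (3*sqrt(5))*154 = 462*sqrt(5)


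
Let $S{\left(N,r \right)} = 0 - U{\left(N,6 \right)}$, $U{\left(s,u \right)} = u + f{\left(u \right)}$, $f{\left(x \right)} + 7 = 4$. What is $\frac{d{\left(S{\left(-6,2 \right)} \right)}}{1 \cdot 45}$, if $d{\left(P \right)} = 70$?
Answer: $\frac{14}{9} \approx 1.5556$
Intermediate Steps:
$f{\left(x \right)} = -3$ ($f{\left(x \right)} = -7 + 4 = -3$)
$U{\left(s,u \right)} = -3 + u$ ($U{\left(s,u \right)} = u - 3 = -3 + u$)
$S{\left(N,r \right)} = -3$ ($S{\left(N,r \right)} = 0 - \left(-3 + 6\right) = 0 - 3 = -3$)
$\frac{d{\left(S{\left(-6,2 \right)} \right)}}{1 \cdot 45} = \frac{70}{1 \cdot 45} = \frac{70}{45} = 70 \cdot \frac{1}{45} = \frac{14}{9}$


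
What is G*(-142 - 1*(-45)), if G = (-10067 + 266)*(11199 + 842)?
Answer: 11447342577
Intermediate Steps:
G = -118013841 (G = -9801*12041 = -118013841)
G*(-142 - 1*(-45)) = -118013841*(-142 - 1*(-45)) = -118013841*(-142 + 45) = -118013841*(-97) = 11447342577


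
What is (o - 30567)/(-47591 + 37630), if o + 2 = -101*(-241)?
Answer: 6228/9961 ≈ 0.62524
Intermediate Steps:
o = 24339 (o = -2 - 101*(-241) = -2 + 24341 = 24339)
(o - 30567)/(-47591 + 37630) = (24339 - 30567)/(-47591 + 37630) = -6228/(-9961) = -6228*(-1/9961) = 6228/9961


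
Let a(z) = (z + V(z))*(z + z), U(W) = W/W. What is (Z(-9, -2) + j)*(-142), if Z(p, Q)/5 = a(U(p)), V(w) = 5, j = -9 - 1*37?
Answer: -1988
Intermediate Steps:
j = -46 (j = -9 - 37 = -46)
U(W) = 1
a(z) = 2*z*(5 + z) (a(z) = (z + 5)*(z + z) = (5 + z)*(2*z) = 2*z*(5 + z))
Z(p, Q) = 60 (Z(p, Q) = 5*(2*1*(5 + 1)) = 5*(2*1*6) = 5*12 = 60)
(Z(-9, -2) + j)*(-142) = (60 - 46)*(-142) = 14*(-142) = -1988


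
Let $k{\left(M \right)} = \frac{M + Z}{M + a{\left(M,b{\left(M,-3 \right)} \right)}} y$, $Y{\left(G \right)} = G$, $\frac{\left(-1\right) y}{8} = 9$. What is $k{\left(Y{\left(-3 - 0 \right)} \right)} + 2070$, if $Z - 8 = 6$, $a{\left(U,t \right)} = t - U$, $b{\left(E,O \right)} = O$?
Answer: $2334$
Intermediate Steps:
$y = -72$ ($y = \left(-8\right) 9 = -72$)
$Z = 14$ ($Z = 8 + 6 = 14$)
$k{\left(M \right)} = 336 + 24 M$ ($k{\left(M \right)} = \frac{M + 14}{M - \left(3 + M\right)} \left(-72\right) = \frac{14 + M}{-3} \left(-72\right) = \left(14 + M\right) \left(- \frac{1}{3}\right) \left(-72\right) = \left(- \frac{14}{3} - \frac{M}{3}\right) \left(-72\right) = 336 + 24 M$)
$k{\left(Y{\left(-3 - 0 \right)} \right)} + 2070 = \left(336 + 24 \left(-3 - 0\right)\right) + 2070 = \left(336 + 24 \left(-3 + 0\right)\right) + 2070 = \left(336 + 24 \left(-3\right)\right) + 2070 = \left(336 - 72\right) + 2070 = 264 + 2070 = 2334$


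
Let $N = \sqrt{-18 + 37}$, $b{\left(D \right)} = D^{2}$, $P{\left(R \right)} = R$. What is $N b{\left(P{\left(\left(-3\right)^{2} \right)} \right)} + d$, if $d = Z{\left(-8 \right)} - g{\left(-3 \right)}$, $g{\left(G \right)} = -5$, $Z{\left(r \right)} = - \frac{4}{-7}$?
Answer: $\frac{39}{7} + 81 \sqrt{19} \approx 358.64$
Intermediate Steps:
$Z{\left(r \right)} = \frac{4}{7}$ ($Z{\left(r \right)} = \left(-4\right) \left(- \frac{1}{7}\right) = \frac{4}{7}$)
$d = \frac{39}{7}$ ($d = \frac{4}{7} - -5 = \frac{4}{7} + 5 = \frac{39}{7} \approx 5.5714$)
$N = \sqrt{19} \approx 4.3589$
$N b{\left(P{\left(\left(-3\right)^{2} \right)} \right)} + d = \sqrt{19} \left(\left(-3\right)^{2}\right)^{2} + \frac{39}{7} = \sqrt{19} \cdot 9^{2} + \frac{39}{7} = \sqrt{19} \cdot 81 + \frac{39}{7} = 81 \sqrt{19} + \frac{39}{7} = \frac{39}{7} + 81 \sqrt{19}$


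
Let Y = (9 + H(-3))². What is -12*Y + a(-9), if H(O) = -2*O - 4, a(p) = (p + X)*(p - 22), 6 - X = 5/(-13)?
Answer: -17822/13 ≈ -1370.9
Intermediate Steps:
X = 83/13 (X = 6 - 5/(-13) = 6 - 5*(-1)/13 = 6 - 1*(-5/13) = 6 + 5/13 = 83/13 ≈ 6.3846)
a(p) = (-22 + p)*(83/13 + p) (a(p) = (p + 83/13)*(p - 22) = (83/13 + p)*(-22 + p) = (-22 + p)*(83/13 + p))
H(O) = -4 - 2*O
Y = 121 (Y = (9 + (-4 - 2*(-3)))² = (9 + (-4 + 6))² = (9 + 2)² = 11² = 121)
-12*Y + a(-9) = -12*121 + (-1826/13 + (-9)² - 203/13*(-9)) = -1452 + (-1826/13 + 81 + 1827/13) = -1452 + 1054/13 = -17822/13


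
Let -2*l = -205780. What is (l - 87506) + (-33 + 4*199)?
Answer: 16147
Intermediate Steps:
l = 102890 (l = -1/2*(-205780) = 102890)
(l - 87506) + (-33 + 4*199) = (102890 - 87506) + (-33 + 4*199) = 15384 + (-33 + 796) = 15384 + 763 = 16147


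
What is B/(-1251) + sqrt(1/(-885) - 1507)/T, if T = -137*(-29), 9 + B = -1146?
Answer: 385/417 + 8*I*sqrt(18442515)/3516105 ≈ 0.92326 + 0.009771*I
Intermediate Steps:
B = -1155 (B = -9 - 1146 = -1155)
T = 3973
B/(-1251) + sqrt(1/(-885) - 1507)/T = -1155/(-1251) + sqrt(1/(-885) - 1507)/3973 = -1155*(-1/1251) + sqrt(-1/885 - 1507)*(1/3973) = 385/417 + sqrt(-1333696/885)*(1/3973) = 385/417 + (8*I*sqrt(18442515)/885)*(1/3973) = 385/417 + 8*I*sqrt(18442515)/3516105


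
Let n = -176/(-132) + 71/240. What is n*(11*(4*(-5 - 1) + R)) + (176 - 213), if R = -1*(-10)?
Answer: -34547/120 ≈ -287.89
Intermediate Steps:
n = 391/240 (n = -176*(-1/132) + 71*(1/240) = 4/3 + 71/240 = 391/240 ≈ 1.6292)
R = 10
n*(11*(4*(-5 - 1) + R)) + (176 - 213) = 391*(11*(4*(-5 - 1) + 10))/240 + (176 - 213) = 391*(11*(4*(-6) + 10))/240 - 37 = 391*(11*(-24 + 10))/240 - 37 = 391*(11*(-14))/240 - 37 = (391/240)*(-154) - 37 = -30107/120 - 37 = -34547/120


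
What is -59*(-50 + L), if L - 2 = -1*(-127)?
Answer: -4661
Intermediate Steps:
L = 129 (L = 2 - 1*(-127) = 2 + 127 = 129)
-59*(-50 + L) = -59*(-50 + 129) = -59*79 = -4661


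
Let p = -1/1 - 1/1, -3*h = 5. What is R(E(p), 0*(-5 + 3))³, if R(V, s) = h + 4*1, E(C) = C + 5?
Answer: 343/27 ≈ 12.704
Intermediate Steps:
h = -5/3 (h = -⅓*5 = -5/3 ≈ -1.6667)
p = -2 (p = -1*1 - 1*1 = -1 - 1 = -2)
E(C) = 5 + C
R(V, s) = 7/3 (R(V, s) = -5/3 + 4*1 = -5/3 + 4 = 7/3)
R(E(p), 0*(-5 + 3))³ = (7/3)³ = 343/27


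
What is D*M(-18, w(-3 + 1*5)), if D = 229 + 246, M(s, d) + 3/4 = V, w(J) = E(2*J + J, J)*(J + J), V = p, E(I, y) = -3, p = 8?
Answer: 13775/4 ≈ 3443.8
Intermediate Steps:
V = 8
w(J) = -6*J (w(J) = -3*(J + J) = -6*J)
M(s, d) = 29/4 (M(s, d) = -¾ + 8 = 29/4)
D = 475
D*M(-18, w(-3 + 1*5)) = 475*(29/4) = 13775/4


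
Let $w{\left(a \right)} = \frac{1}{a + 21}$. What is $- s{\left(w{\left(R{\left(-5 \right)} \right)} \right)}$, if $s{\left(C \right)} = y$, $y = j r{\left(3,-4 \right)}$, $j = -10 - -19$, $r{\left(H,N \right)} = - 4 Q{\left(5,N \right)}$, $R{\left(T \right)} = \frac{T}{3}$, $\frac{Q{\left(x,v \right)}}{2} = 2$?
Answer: $144$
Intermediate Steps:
$Q{\left(x,v \right)} = 4$ ($Q{\left(x,v \right)} = 2 \cdot 2 = 4$)
$R{\left(T \right)} = \frac{T}{3}$ ($R{\left(T \right)} = T \frac{1}{3} = \frac{T}{3}$)
$r{\left(H,N \right)} = -16$ ($r{\left(H,N \right)} = \left(-4\right) 4 = -16$)
$j = 9$ ($j = -10 + 19 = 9$)
$y = -144$ ($y = 9 \left(-16\right) = -144$)
$w{\left(a \right)} = \frac{1}{21 + a}$
$s{\left(C \right)} = -144$
$- s{\left(w{\left(R{\left(-5 \right)} \right)} \right)} = \left(-1\right) \left(-144\right) = 144$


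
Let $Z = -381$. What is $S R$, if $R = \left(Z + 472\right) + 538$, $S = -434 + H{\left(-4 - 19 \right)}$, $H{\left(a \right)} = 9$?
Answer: $-267325$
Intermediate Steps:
$S = -425$ ($S = -434 + 9 = -425$)
$R = 629$ ($R = \left(-381 + 472\right) + 538 = 91 + 538 = 629$)
$S R = \left(-425\right) 629 = -267325$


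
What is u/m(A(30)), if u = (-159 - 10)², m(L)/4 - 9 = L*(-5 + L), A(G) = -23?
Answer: 28561/2612 ≈ 10.935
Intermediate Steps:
m(L) = 36 + 4*L*(-5 + L) (m(L) = 36 + 4*(L*(-5 + L)) = 36 + 4*L*(-5 + L))
u = 28561 (u = (-169)² = 28561)
u/m(A(30)) = 28561/(36 - 20*(-23) + 4*(-23)²) = 28561/(36 + 460 + 4*529) = 28561/(36 + 460 + 2116) = 28561/2612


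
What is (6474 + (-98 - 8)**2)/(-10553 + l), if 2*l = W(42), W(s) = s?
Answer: -8855/5266 ≈ -1.6815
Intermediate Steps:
l = 21 (l = (1/2)*42 = 21)
(6474 + (-98 - 8)**2)/(-10553 + l) = (6474 + (-98 - 8)**2)/(-10553 + 21) = (6474 + (-106)**2)/(-10532) = (6474 + 11236)*(-1/10532) = 17710*(-1/10532) = -8855/5266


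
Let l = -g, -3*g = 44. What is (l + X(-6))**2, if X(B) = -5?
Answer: 841/9 ≈ 93.444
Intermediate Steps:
g = -44/3 (g = -1/3*44 = -44/3 ≈ -14.667)
l = 44/3 (l = -1*(-44/3) = 44/3 ≈ 14.667)
(l + X(-6))**2 = (44/3 - 5)**2 = (29/3)**2 = 841/9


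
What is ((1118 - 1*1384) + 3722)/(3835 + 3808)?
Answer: 3456/7643 ≈ 0.45218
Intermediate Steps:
((1118 - 1*1384) + 3722)/(3835 + 3808) = ((1118 - 1384) + 3722)/7643 = (-266 + 3722)*(1/7643) = 3456*(1/7643) = 3456/7643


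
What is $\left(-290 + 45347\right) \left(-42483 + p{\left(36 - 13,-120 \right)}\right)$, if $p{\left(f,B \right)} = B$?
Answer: $-1919563371$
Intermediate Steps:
$\left(-290 + 45347\right) \left(-42483 + p{\left(36 - 13,-120 \right)}\right) = \left(-290 + 45347\right) \left(-42483 - 120\right) = 45057 \left(-42603\right) = -1919563371$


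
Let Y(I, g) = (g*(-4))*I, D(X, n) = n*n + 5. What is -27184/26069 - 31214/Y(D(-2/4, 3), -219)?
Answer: -573551171/159855108 ≈ -3.5879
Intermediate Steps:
D(X, n) = 5 + n**2 (D(X, n) = n**2 + 5 = 5 + n**2)
Y(I, g) = -4*I*g (Y(I, g) = (-4*g)*I = -4*I*g)
-27184/26069 - 31214/Y(D(-2/4, 3), -219) = -27184/26069 - 31214*1/(876*(5 + 3**2)) = -27184*1/26069 - 31214*1/(876*(5 + 9)) = -27184/26069 - 31214/((-4*14*(-219))) = -27184/26069 - 31214/12264 = -27184/26069 - 31214*1/12264 = -27184/26069 - 15607/6132 = -573551171/159855108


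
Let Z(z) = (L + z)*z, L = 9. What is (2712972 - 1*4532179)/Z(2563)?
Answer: -1819207/6592036 ≈ -0.27597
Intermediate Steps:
Z(z) = z*(9 + z) (Z(z) = (9 + z)*z = z*(9 + z))
(2712972 - 1*4532179)/Z(2563) = (2712972 - 1*4532179)/((2563*(9 + 2563))) = (2712972 - 4532179)/((2563*2572)) = -1819207/6592036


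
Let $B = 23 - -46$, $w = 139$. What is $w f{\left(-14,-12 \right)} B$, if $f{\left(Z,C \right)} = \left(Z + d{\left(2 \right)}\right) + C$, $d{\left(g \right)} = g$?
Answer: $-230184$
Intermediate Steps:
$f{\left(Z,C \right)} = 2 + C + Z$ ($f{\left(Z,C \right)} = \left(Z + 2\right) + C = \left(2 + Z\right) + C = 2 + C + Z$)
$B = 69$ ($B = 23 + 46 = 69$)
$w f{\left(-14,-12 \right)} B = 139 \left(2 - 12 - 14\right) 69 = 139 \left(-24\right) 69 = \left(-3336\right) 69 = -230184$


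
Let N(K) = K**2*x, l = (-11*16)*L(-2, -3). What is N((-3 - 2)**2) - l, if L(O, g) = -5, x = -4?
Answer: -3380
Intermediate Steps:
l = 880 (l = -11*16*(-5) = -176*(-5) = 880)
N(K) = -4*K**2 (N(K) = K**2*(-4) = -4*K**2)
N((-3 - 2)**2) - l = -4*(-3 - 2)**4 - 1*880 = -4*((-5)**2)**2 - 880 = -4*25**2 - 880 = -4*625 - 880 = -2500 - 880 = -3380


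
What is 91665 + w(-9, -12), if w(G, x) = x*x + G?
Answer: 91800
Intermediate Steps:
w(G, x) = G + x² (w(G, x) = x² + G = G + x²)
91665 + w(-9, -12) = 91665 + (-9 + (-12)²) = 91665 + (-9 + 144) = 91665 + 135 = 91800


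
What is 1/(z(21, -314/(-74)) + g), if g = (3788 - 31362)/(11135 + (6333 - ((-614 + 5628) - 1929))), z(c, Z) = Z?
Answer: 532171/1237893 ≈ 0.42990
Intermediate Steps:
g = -27574/14383 (g = -27574/(11135 + (6333 - (5014 - 1929))) = -27574/(11135 + (6333 - 1*3085)) = -27574/(11135 + (6333 - 3085)) = -27574/(11135 + 3248) = -27574/14383 ≈ -1.9171)
1/(z(21, -314/(-74)) + g) = 1/(-314/(-74) - 27574/14383) = 1/(-314*(-1/74) - 27574/14383) = 1/(157/37 - 27574/14383) = 1/(1237893/532171) = 532171/1237893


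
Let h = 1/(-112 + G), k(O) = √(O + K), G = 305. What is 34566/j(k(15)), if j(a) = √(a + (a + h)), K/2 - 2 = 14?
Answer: 34566*√193/√(1 + 386*√47) ≈ 9333.1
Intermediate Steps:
K = 32 (K = 4 + 2*14 = 4 + 28 = 32)
k(O) = √(32 + O) (k(O) = √(O + 32) = √(32 + O))
h = 1/193 (h = 1/(-112 + 305) = 1/193 ≈ 0.0051813)
j(a) = √(1/193 + 2*a) (j(a) = √(a + (a + 1/193)) = √(a + (1/193 + a)) = √(1/193 + 2*a))
34566/j(k(15)) = 34566/((√(193 + 74498*√(32 + 15))/193)) = 34566/((√(193 + 74498*√47)/193)) = 34566*(193/√(193 + 74498*√47)) = 6671238/√(193 + 74498*√47)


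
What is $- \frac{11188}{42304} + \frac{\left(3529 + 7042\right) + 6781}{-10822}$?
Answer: $- \frac{106891943}{57226736} \approx -1.8679$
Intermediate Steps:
$- \frac{11188}{42304} + \frac{\left(3529 + 7042\right) + 6781}{-10822} = \left(-11188\right) \frac{1}{42304} + \left(10571 + 6781\right) \left(- \frac{1}{10822}\right) = - \frac{2797}{10576} + 17352 \left(- \frac{1}{10822}\right) = - \frac{2797}{10576} - \frac{8676}{5411} = - \frac{106891943}{57226736}$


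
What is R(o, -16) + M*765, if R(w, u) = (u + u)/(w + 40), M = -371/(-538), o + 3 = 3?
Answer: 1416923/2690 ≈ 526.74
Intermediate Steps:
o = 0 (o = -3 + 3 = 0)
M = 371/538 (M = -371*(-1/538) = 371/538 ≈ 0.68959)
R(w, u) = 2*u/(40 + w) (R(w, u) = (2*u)/(40 + w) = 2*u/(40 + w))
R(o, -16) + M*765 = 2*(-16)/(40 + 0) + (371/538)*765 = 2*(-16)/40 + 283815/538 = 2*(-16)*(1/40) + 283815/538 = -4/5 + 283815/538 = 1416923/2690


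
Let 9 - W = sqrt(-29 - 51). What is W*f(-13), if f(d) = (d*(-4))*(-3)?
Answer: -1404 + 624*I*sqrt(5) ≈ -1404.0 + 1395.3*I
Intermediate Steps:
f(d) = 12*d (f(d) = -4*d*(-3) = 12*d)
W = 9 - 4*I*sqrt(5) (W = 9 - sqrt(-29 - 51) = 9 - sqrt(-80) = 9 - 4*I*sqrt(5) ≈ 9.0 - 8.9443*I)
W*f(-13) = (9 - 4*I*sqrt(5))*(12*(-13)) = (9 - 4*I*sqrt(5))*(-156) = -1404 + 624*I*sqrt(5)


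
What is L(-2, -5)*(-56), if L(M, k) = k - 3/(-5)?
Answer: 1232/5 ≈ 246.40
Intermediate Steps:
L(M, k) = 3/5 + k (L(M, k) = k - 3*(-1/5) = k + 3/5 = 3/5 + k)
L(-2, -5)*(-56) = (3/5 - 5)*(-56) = -22/5*(-56) = 1232/5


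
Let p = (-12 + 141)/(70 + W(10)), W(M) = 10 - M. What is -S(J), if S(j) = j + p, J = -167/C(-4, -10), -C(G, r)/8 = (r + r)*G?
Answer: -1885/896 ≈ -2.1038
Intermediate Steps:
C(G, r) = -16*G*r (C(G, r) = -8*(r + r)*G = -8*2*r*G = -16*G*r)
p = 129/70 (p = (-12 + 141)/(70 + (10 - 1*10)) = 129/(70 + (10 - 10)) = 129/(70 + 0) = 129/70 ≈ 1.8429)
J = 167/640 (J = -167/((-16*(-4)*(-10))) = -167/(-640) = -167*(-1/640) = 167/640 ≈ 0.26094)
S(j) = 129/70 + j (S(j) = j + 129/70 = 129/70 + j)
-S(J) = -(129/70 + 167/640) = -1*1885/896 = -1885/896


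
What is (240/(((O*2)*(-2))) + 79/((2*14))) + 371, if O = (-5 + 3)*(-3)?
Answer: 10187/28 ≈ 363.82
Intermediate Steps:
O = 6 (O = -2*(-3) = 6)
(240/(((O*2)*(-2))) + 79/((2*14))) + 371 = (240/(((6*2)*(-2))) + 79/((2*14))) + 371 = (240/((12*(-2))) + 79/28) + 371 = (240/(-24) + 79*(1/28)) + 371 = (240*(-1/24) + 79/28) + 371 = (-10 + 79/28) + 371 = -201/28 + 371 = 10187/28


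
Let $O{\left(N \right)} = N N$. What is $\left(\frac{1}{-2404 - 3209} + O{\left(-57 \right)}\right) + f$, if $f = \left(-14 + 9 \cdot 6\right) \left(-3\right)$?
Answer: $\frac{17563076}{5613} \approx 3129.0$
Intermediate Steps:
$f = -120$ ($f = \left(-14 + 54\right) \left(-3\right) = 40 \left(-3\right) = -120$)
$O{\left(N \right)} = N^{2}$
$\left(\frac{1}{-2404 - 3209} + O{\left(-57 \right)}\right) + f = \left(\frac{1}{-2404 - 3209} + \left(-57\right)^{2}\right) - 120 = \left(\frac{1}{-5613} + 3249\right) - 120 = \left(- \frac{1}{5613} + 3249\right) - 120 = \frac{18236636}{5613} - 120 = \frac{17563076}{5613}$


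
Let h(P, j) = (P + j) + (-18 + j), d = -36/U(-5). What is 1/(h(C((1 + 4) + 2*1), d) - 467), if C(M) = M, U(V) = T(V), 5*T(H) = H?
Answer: -1/406 ≈ -0.0024631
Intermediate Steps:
T(H) = H/5
U(V) = V/5
d = 36 (d = -36/((⅕)*(-5)) = -36/(-1) = -36*(-1) = 36)
h(P, j) = -18 + P + 2*j
1/(h(C((1 + 4) + 2*1), d) - 467) = 1/((-18 + ((1 + 4) + 2*1) + 2*36) - 467) = 1/((-18 + (5 + 2) + 72) - 467) = 1/((-18 + 7 + 72) - 467) = 1/(61 - 467) = 1/(-406) = -1/406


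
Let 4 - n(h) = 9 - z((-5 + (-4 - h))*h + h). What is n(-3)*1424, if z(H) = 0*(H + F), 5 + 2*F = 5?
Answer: -7120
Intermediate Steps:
F = 0 (F = -5/2 + (½)*5 = -5/2 + 5/2 = 0)
z(H) = 0 (z(H) = 0*(H + 0) = 0*H = 0)
n(h) = -5 (n(h) = 4 - (9 - 1*0) = 4 - (9 + 0) = 4 - 1*9 = 4 - 9 = -5)
n(-3)*1424 = -5*1424 = -7120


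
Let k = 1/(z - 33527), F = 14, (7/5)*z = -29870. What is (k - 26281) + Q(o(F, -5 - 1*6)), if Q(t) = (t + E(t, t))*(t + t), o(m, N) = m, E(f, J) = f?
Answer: -9791842390/384039 ≈ -25497.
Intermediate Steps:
z = -149350/7 (z = (5/7)*(-29870) = -149350/7 ≈ -21336.)
Q(t) = 4*t² (Q(t) = (t + t)*(t + t) = (2*t)*(2*t) = 4*t²)
k = -7/384039 (k = 1/(-149350/7 - 33527) = 1/(-384039/7) = -7/384039 ≈ -1.8227e-5)
(k - 26281) + Q(o(F, -5 - 1*6)) = (-7/384039 - 26281) + 4*14² = -10092928966/384039 + 4*196 = -10092928966/384039 + 784 = -9791842390/384039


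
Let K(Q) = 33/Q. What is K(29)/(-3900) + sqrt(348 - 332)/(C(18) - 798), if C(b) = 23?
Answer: -6373/1168700 ≈ -0.0054531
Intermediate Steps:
K(29)/(-3900) + sqrt(348 - 332)/(C(18) - 798) = (33/29)/(-3900) + sqrt(348 - 332)/(23 - 798) = (33*(1/29))*(-1/3900) + sqrt(16)/(-775) = (33/29)*(-1/3900) + 4*(-1/775) = -11/37700 - 4/775 = -6373/1168700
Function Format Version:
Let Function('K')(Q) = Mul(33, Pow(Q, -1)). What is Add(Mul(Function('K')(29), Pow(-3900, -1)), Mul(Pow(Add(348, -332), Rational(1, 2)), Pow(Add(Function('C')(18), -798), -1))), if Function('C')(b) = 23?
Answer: Rational(-6373, 1168700) ≈ -0.0054531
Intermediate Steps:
Add(Mul(Function('K')(29), Pow(-3900, -1)), Mul(Pow(Add(348, -332), Rational(1, 2)), Pow(Add(Function('C')(18), -798), -1))) = Add(Mul(Mul(33, Pow(29, -1)), Pow(-3900, -1)), Mul(Pow(Add(348, -332), Rational(1, 2)), Pow(Add(23, -798), -1))) = Add(Mul(Mul(33, Rational(1, 29)), Rational(-1, 3900)), Mul(Pow(16, Rational(1, 2)), Pow(-775, -1))) = Add(Mul(Rational(33, 29), Rational(-1, 3900)), Mul(4, Rational(-1, 775))) = Add(Rational(-11, 37700), Rational(-4, 775)) = Rational(-6373, 1168700)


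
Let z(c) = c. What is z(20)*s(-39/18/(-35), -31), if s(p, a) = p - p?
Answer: 0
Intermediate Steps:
s(p, a) = 0
z(20)*s(-39/18/(-35), -31) = 20*0 = 0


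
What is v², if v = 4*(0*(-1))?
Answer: 0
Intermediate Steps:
v = 0 (v = 4*0 = 0)
v² = 0² = 0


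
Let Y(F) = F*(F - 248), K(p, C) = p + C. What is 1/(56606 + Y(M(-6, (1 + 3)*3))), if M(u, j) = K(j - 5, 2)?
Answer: 1/54455 ≈ 1.8364e-5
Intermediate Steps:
K(p, C) = C + p
M(u, j) = -3 + j (M(u, j) = 2 + (j - 5) = 2 + (-5 + j) = -3 + j)
Y(F) = F*(-248 + F)
1/(56606 + Y(M(-6, (1 + 3)*3))) = 1/(56606 + (-3 + (1 + 3)*3)*(-248 + (-3 + (1 + 3)*3))) = 1/(56606 + (-3 + 4*3)*(-248 + (-3 + 4*3))) = 1/(56606 + (-3 + 12)*(-248 + (-3 + 12))) = 1/(56606 + 9*(-248 + 9)) = 1/(56606 + 9*(-239)) = 1/(56606 - 2151) = 1/54455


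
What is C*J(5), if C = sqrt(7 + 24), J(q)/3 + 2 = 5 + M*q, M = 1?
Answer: 24*sqrt(31) ≈ 133.63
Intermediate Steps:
J(q) = 9 + 3*q (J(q) = -6 + 3*(5 + 1*q) = -6 + 3*(5 + q) = -6 + (15 + 3*q) = 9 + 3*q)
C = sqrt(31) ≈ 5.5678
C*J(5) = sqrt(31)*(9 + 3*5) = sqrt(31)*(9 + 15) = sqrt(31)*24 = 24*sqrt(31)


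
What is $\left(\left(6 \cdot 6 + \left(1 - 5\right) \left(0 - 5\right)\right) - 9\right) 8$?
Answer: $376$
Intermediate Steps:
$\left(\left(6 \cdot 6 + \left(1 - 5\right) \left(0 - 5\right)\right) - 9\right) 8 = \left(\left(36 - -20\right) - 9\right) 8 = \left(\left(36 + 20\right) - 9\right) 8 = \left(56 - 9\right) 8 = 47 \cdot 8 = 376$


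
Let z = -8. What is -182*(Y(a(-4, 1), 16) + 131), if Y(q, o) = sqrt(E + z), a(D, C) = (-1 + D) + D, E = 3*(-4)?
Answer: -23842 - 364*I*sqrt(5) ≈ -23842.0 - 813.93*I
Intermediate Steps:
E = -12
a(D, C) = -1 + 2*D
Y(q, o) = 2*I*sqrt(5) (Y(q, o) = sqrt(-12 - 8) = sqrt(-20) = 2*I*sqrt(5))
-182*(Y(a(-4, 1), 16) + 131) = -182*(2*I*sqrt(5) + 131) = -182*(131 + 2*I*sqrt(5)) = -23842 - 364*I*sqrt(5)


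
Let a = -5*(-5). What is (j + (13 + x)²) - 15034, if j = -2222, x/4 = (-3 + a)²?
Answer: 3781345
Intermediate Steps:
a = 25
x = 1936 (x = 4*(-3 + 25)² = 4*22² = 4*484 = 1936)
(j + (13 + x)²) - 15034 = (-2222 + (13 + 1936)²) - 15034 = (-2222 + 1949²) - 15034 = (-2222 + 3798601) - 15034 = 3796379 - 15034 = 3781345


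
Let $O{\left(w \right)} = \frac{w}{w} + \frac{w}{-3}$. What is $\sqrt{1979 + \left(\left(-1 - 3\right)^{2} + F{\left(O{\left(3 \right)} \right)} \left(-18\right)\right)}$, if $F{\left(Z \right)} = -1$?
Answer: $\sqrt{2013} \approx 44.866$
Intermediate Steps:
$O{\left(w \right)} = 1 - \frac{w}{3}$ ($O{\left(w \right)} = 1 + w \left(- \frac{1}{3}\right) = 1 - \frac{w}{3}$)
$\sqrt{1979 + \left(\left(-1 - 3\right)^{2} + F{\left(O{\left(3 \right)} \right)} \left(-18\right)\right)} = \sqrt{1979 + \left(\left(-1 - 3\right)^{2} - -18\right)} = \sqrt{1979 + \left(\left(-4\right)^{2} + 18\right)} = \sqrt{1979 + \left(16 + 18\right)} = \sqrt{1979 + 34} = \sqrt{2013}$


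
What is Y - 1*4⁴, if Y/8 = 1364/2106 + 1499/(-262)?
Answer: -40912460/137943 ≈ -296.59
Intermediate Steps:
Y = -5599052/137943 (Y = 8*(1364/2106 + 1499/(-262)) = 8*(1364*(1/2106) + 1499*(-1/262)) = 8*(682/1053 - 1499/262) = 8*(-1399763/275886) = -5599052/137943 ≈ -40.590)
Y - 1*4⁴ = -5599052/137943 - 1*4⁴ = -5599052/137943 - 1*256 = -5599052/137943 - 256 = -40912460/137943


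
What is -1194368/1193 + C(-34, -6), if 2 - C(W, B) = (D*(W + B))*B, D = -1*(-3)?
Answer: -2050942/1193 ≈ -1719.1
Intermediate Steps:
D = 3
C(W, B) = 2 - B*(3*B + 3*W) (C(W, B) = 2 - 3*(W + B)*B = 2 - 3*(B + W)*B = 2 - (3*B + 3*W)*B = 2 - B*(3*B + 3*W))
-1194368/1193 + C(-34, -6) = -1194368/1193 + (2 - 3*(-6)² - 3*(-6)*(-34)) = -1194368/1193 + (2 - 3*36 - 612) = -992*1204/1193 + (2 - 108 - 612) = -1194368/1193 - 718 = -2050942/1193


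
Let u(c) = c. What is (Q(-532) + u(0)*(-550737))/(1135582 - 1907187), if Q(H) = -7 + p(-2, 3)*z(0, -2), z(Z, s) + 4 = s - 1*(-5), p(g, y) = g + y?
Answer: 8/771605 ≈ 1.0368e-5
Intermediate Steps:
z(Z, s) = 1 + s (z(Z, s) = -4 + (s - 1*(-5)) = -4 + (s + 5) = -4 + (5 + s) = 1 + s)
Q(H) = -8 (Q(H) = -7 + (-2 + 3)*(1 - 2) = -7 + 1*(-1) = -7 - 1 = -8)
(Q(-532) + u(0)*(-550737))/(1135582 - 1907187) = (-8 + 0*(-550737))/(1135582 - 1907187) = (-8 + 0)/(-771605) = -8*(-1/771605) = 8/771605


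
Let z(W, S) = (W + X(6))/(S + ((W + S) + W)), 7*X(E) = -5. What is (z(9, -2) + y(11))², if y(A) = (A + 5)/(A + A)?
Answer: 505521/290521 ≈ 1.7400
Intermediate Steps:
X(E) = -5/7 (X(E) = (⅐)*(-5) = -5/7)
y(A) = (5 + A)/(2*A) (y(A) = (5 + A)/((2*A)) = (5 + A)*(1/(2*A)) = (5 + A)/(2*A))
z(W, S) = (-5/7 + W)/(2*S + 2*W) (z(W, S) = (W - 5/7)/(S + ((W + S) + W)) = (-5/7 + W)/(S + ((S + W) + W)) = (-5/7 + W)/(S + (S + 2*W)) = (-5/7 + W)/(2*S + 2*W))
(z(9, -2) + y(11))² = ((-5/14 + (½)*9)/(-2 + 9) + (½)*(5 + 11)/11)² = ((-5/14 + 9/2)/7 + (½)*(1/11)*16)² = ((⅐)*(29/7) + 8/11)² = (29/49 + 8/11)² = (711/539)² = 505521/290521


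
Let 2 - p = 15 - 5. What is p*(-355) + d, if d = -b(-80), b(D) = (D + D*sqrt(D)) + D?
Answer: 3000 + 320*I*sqrt(5) ≈ 3000.0 + 715.54*I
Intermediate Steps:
p = -8 (p = 2 - (15 - 5) = 2 - 1*10 = 2 - 10 = -8)
b(D) = D**(3/2) + 2*D (b(D) = (D + D**(3/2)) + D = D**(3/2) + 2*D)
d = 160 + 320*I*sqrt(5) (d = -((-80)**(3/2) + 2*(-80)) = -(-320*I*sqrt(5) - 160) = -(-160 - 320*I*sqrt(5)) = 160 + 320*I*sqrt(5) ≈ 160.0 + 715.54*I)
p*(-355) + d = -8*(-355) + (160 + 320*I*sqrt(5)) = 2840 + (160 + 320*I*sqrt(5)) = 3000 + 320*I*sqrt(5)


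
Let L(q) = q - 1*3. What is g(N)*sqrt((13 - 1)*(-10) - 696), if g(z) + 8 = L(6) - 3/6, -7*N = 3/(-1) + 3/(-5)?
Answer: -22*I*sqrt(51) ≈ -157.11*I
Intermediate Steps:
L(q) = -3 + q (L(q) = q - 3 = -3 + q)
N = 18/35 (N = -(3/(-1) + 3/(-5))/7 = -(3*(-1) + 3*(-1/5))/7 = -(-3 - 3/5)/7 = -1/7*(-18/5) = 18/35 ≈ 0.51429)
g(z) = -11/2 (g(z) = -8 + ((-3 + 6) - 3/6) = -8 + (3 - 3/6) = -8 + (3 - 1*1/2) = -8 + (3 - 1/2) = -8 + 5/2 = -11/2)
g(N)*sqrt((13 - 1)*(-10) - 696) = -11*sqrt((13 - 1)*(-10) - 696)/2 = -11*sqrt(12*(-10) - 696)/2 = -11*sqrt(-120 - 696)/2 = -22*I*sqrt(51)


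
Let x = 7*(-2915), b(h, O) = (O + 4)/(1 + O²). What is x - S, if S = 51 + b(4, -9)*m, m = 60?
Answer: -838546/41 ≈ -20452.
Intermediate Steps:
b(h, O) = (4 + O)/(1 + O²)
x = -20405
S = 1941/41 (S = 51 + ((4 - 9)/(1 + (-9)²))*60 = 51 + (-5/(1 + 81))*60 = 51 + (-5/82)*60 = 51 + ((1/82)*(-5))*60 = 51 - 5/82*60 = 51 - 150/41 = 1941/41 ≈ 47.341)
x - S = -20405 - 1*1941/41 = -20405 - 1941/41 = -838546/41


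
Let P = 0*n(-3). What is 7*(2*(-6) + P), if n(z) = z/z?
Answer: -84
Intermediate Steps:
n(z) = 1
P = 0 (P = 0*1 = 0)
7*(2*(-6) + P) = 7*(2*(-6) + 0) = 7*(-12 + 0) = 7*(-12) = -84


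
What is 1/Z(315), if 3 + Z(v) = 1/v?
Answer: -315/944 ≈ -0.33369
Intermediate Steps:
Z(v) = -3 + 1/v
1/Z(315) = 1/(-3 + 1/315) = 1/(-944/315) = -315/944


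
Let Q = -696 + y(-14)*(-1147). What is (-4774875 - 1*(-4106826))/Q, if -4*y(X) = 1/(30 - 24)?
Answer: 16033176/15557 ≈ 1030.6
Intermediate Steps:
y(X) = -1/24 (y(X) = -1/(4*(30 - 24)) = -¼/6 = -¼*⅙ = -1/24)
Q = -15557/24 (Q = -696 - 1/24*(-1147) = -696 + 1147/24 = -15557/24 ≈ -648.21)
(-4774875 - 1*(-4106826))/Q = (-4774875 - 1*(-4106826))/(-15557/24) = (-4774875 + 4106826)*(-24/15557) = -668049*(-24/15557) = 16033176/15557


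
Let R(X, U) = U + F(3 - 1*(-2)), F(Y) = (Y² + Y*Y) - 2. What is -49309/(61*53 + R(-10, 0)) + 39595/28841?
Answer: -1292209674/94627321 ≈ -13.656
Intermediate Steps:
F(Y) = -2 + 2*Y² (F(Y) = (Y² + Y²) - 2 = 2*Y² - 2 = -2 + 2*Y²)
R(X, U) = 48 + U (R(X, U) = U + (-2 + 2*(3 - 1*(-2))²) = U + (-2 + 2*(3 + 2)²) = U + (-2 + 2*5²) = U + (-2 + 2*25) = U + (-2 + 50) = U + 48 = 48 + U)
-49309/(61*53 + R(-10, 0)) + 39595/28841 = -49309/(61*53 + (48 + 0)) + 39595/28841 = -49309/(3233 + 48) + 39595*(1/28841) = -49309/3281 + 39595/28841 = -1292209674/94627321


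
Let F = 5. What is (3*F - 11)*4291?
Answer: 17164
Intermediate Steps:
(3*F - 11)*4291 = (3*5 - 11)*4291 = (15 - 11)*4291 = 4*4291 = 17164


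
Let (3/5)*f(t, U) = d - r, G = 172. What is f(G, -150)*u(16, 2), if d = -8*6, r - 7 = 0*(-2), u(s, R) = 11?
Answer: -3025/3 ≈ -1008.3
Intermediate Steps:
r = 7 (r = 7 + 0*(-2) = 7 + 0 = 7)
d = -48
f(t, U) = -275/3 (f(t, U) = 5*(-48 - 1*7)/3 = 5*(-48 - 7)/3 = (5/3)*(-55) = -275/3)
f(G, -150)*u(16, 2) = -275/3*11 = -3025/3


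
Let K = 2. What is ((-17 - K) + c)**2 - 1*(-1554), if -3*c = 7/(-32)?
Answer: 17623153/9216 ≈ 1912.2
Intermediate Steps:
c = 7/96 (c = -7/(3*(-32)) = -7*(-1)/(3*32) = -1/3*(-7/32) = 7/96 ≈ 0.072917)
((-17 - K) + c)**2 - 1*(-1554) = ((-17 - 1*2) + 7/96)**2 - 1*(-1554) = ((-17 - 2) + 7/96)**2 + 1554 = (-19 + 7/96)**2 + 1554 = (-1817/96)**2 + 1554 = 3301489/9216 + 1554 = 17623153/9216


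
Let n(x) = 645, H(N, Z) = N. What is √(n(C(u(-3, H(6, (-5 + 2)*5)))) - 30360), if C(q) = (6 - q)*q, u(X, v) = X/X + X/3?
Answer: I*√29715 ≈ 172.38*I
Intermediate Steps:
u(X, v) = 1 + X/3 (u(X, v) = 1 + X*(⅓) = 1 + X/3)
C(q) = q*(6 - q)
√(n(C(u(-3, H(6, (-5 + 2)*5)))) - 30360) = √(645 - 30360) = √(-29715) = I*√29715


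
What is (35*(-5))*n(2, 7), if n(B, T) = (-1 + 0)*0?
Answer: 0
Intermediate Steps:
n(B, T) = 0 (n(B, T) = -1*0 = 0)
(35*(-5))*n(2, 7) = (35*(-5))*0 = -175*0 = 0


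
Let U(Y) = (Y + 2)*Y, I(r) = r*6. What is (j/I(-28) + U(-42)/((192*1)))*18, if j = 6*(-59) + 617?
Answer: 3621/28 ≈ 129.32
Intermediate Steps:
I(r) = 6*r
j = 263 (j = -354 + 617 = 263)
U(Y) = Y*(2 + Y) (U(Y) = (2 + Y)*Y = Y*(2 + Y))
(j/I(-28) + U(-42)/((192*1)))*18 = (263/((6*(-28))) + (-42*(2 - 42))/((192*1)))*18 = (263/(-168) - 42*(-40)/192)*18 = (263*(-1/168) + 1680*(1/192))*18 = (-263/168 + 35/4)*18 = (1207/168)*18 = 3621/28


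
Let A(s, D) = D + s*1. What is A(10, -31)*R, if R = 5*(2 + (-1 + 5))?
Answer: -630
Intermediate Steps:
A(s, D) = D + s
R = 30 (R = 5*(2 + 4) = 5*6 = 30)
A(10, -31)*R = (-31 + 10)*30 = -21*30 = -630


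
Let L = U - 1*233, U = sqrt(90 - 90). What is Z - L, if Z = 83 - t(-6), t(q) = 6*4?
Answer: 292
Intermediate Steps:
t(q) = 24
U = 0 (U = sqrt(0) = 0)
L = -233 (L = 0 - 1*233 = 0 - 233 = -233)
Z = 59 (Z = 83 - 1*24 = 83 - 24 = 59)
Z - L = 59 - 1*(-233) = 59 + 233 = 292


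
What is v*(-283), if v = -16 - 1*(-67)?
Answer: -14433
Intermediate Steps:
v = 51 (v = -16 + 67 = 51)
v*(-283) = 51*(-283) = -14433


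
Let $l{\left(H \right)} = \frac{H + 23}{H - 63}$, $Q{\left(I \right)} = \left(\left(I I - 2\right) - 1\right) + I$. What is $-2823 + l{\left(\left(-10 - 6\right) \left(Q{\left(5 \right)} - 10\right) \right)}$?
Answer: $- \frac{945456}{335} \approx -2822.3$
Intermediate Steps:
$Q{\left(I \right)} = -3 + I + I^{2}$ ($Q{\left(I \right)} = \left(\left(I^{2} - 2\right) - 1\right) + I = \left(\left(-2 + I^{2}\right) - 1\right) + I = \left(-3 + I^{2}\right) + I = -3 + I + I^{2}$)
$l{\left(H \right)} = \frac{23 + H}{-63 + H}$
$-2823 + l{\left(\left(-10 - 6\right) \left(Q{\left(5 \right)} - 10\right) \right)} = -2823 + \frac{23 + \left(-10 - 6\right) \left(\left(-3 + 5 + 5^{2}\right) - 10\right)}{-63 + \left(-10 - 6\right) \left(\left(-3 + 5 + 5^{2}\right) - 10\right)} = -2823 + \frac{23 - 16 \left(\left(-3 + 5 + 25\right) - 10\right)}{-63 - 16 \left(\left(-3 + 5 + 25\right) - 10\right)} = -2823 + \frac{23 - 16 \left(27 - 10\right)}{-63 - 16 \left(27 - 10\right)} = -2823 + \frac{23 - 272}{-63 - 272} = -2823 + \frac{1}{-335} \left(-249\right) = -2823 - - \frac{249}{335} = -2823 + \frac{249}{335} = - \frac{945456}{335}$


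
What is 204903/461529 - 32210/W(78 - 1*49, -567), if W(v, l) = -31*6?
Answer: 827997836/4769133 ≈ 173.62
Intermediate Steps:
W(v, l) = -186
204903/461529 - 32210/W(78 - 1*49, -567) = 204903/461529 - 32210/(-186) = 204903*(1/461529) - 32210*(-1/186) = 22767/51281 + 16105/93 = 827997836/4769133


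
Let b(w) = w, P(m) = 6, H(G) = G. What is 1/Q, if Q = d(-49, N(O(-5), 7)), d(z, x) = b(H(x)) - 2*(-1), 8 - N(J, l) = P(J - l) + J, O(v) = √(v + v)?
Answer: 2/13 + I*√10/26 ≈ 0.15385 + 0.12163*I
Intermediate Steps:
O(v) = √2*√v (O(v) = √(2*v) = √2*√v)
N(J, l) = 2 - J (N(J, l) = 8 - (6 + J) = 8 + (-6 - J) = 2 - J)
d(z, x) = 2 + x (d(z, x) = x - 2*(-1) = x + 2 = 2 + x)
Q = 4 - I*√10 (Q = 2 + (2 - √2*√(-5)) = 2 + (2 - √2*I*√5) = 2 + (2 - I*√10) = 4 - I*√10 ≈ 4.0 - 3.1623*I)
1/Q = 1/(4 - I*√10)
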